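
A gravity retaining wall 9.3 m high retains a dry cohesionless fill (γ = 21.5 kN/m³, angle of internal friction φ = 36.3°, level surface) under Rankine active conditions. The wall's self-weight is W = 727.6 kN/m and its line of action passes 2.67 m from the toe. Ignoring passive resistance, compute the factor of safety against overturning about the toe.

2.63

K_a = tan²(45° − 36.3°/2) = 0.2563.
P_a = ½K_aγH² = 0.5×0.2563×21.5×9.3² = 238.3 kN/m, acting at H/3 = 3.100 m above the base.
Overturning moment M_o = P_a × H/3 = 238.3 × 3.100 = 738.6.
Resisting moment M_r = W × 2.67 = 727.6 × 2.67 = 1943.
FS_overturning = M_r/M_o = 1943/738.6 = 2.630.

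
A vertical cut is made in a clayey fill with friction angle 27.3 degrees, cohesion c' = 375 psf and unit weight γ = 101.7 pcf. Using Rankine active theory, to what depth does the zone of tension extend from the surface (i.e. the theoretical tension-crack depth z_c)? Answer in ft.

K_a = tan²(45° − 27.3°/2) = 0.3711; √K_a = 0.6092.
The active pressure is zero where K_a γ z = 2c√K_a, so z_c = 2c/(γ√K_a) = 2×375/(101.7×0.6092) = 12.11 ft.

12.1 ft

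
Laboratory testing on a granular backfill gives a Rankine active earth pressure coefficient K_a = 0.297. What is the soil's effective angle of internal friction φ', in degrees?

K_a = tan²(45° − φ/2) ⇒ 45° − φ/2 = arctan(√0.297) = 28.59°.
φ = 2(45° − 28.59°) = 32.82°.

32.8°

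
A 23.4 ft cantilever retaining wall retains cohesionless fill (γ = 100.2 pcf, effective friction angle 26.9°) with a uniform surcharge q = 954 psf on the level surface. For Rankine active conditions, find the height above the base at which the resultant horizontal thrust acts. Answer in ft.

K_a = 0.3770.
Triangular part P₁ = ½K_aγH² = 10340 at H/3 = 7.800 ft; rectangular part P₂ = K_a q H = 8416 at H/2 = 11.70 ft.
ȳ = (P₁·7.800 + P₂·11.70)/(P₁+P₂) = 9.550 ft.

9.55 ft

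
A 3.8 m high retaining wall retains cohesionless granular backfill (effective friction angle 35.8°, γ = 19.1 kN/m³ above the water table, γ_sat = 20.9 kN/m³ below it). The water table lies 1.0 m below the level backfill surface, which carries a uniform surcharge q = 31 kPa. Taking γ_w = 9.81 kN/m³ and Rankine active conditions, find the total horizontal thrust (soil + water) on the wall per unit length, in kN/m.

K_a = tan²(45° − φ/2) = 0.2619.
γ' = 20.9 − 9.81 = 11.09 kN/m³. h₂ = H − d_w = 2.8 m.
σ'_h: at surface K_a·q = 8.118; at WT K_a(q+γd_w) = 13.12; at base K_a(q+γd_w+γ'h₂) = 21.25 kPa.
P₁ = ½(8.118+13.12)×1.0 = 10.62; P₂ = ½(13.12+21.25)×2.8 = 48.12; P_w = ½γ_w h₂² = 38.46.
Total = 10.62+48.12+38.46 = 97.19 kN/m.

97.2 kN/m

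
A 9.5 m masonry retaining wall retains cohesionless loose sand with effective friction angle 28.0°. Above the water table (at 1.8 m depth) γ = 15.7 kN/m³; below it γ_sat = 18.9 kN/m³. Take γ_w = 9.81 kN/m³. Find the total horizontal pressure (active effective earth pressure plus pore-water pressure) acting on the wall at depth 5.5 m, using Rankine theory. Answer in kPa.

58.6 kPa

K_a = (1 − sin φ)/(1 + sin φ) = 0.3610.
γ' = 18.9 − 9.81 = 9.090 kN/m³.
Effective vertical stress at 5.5 m: σ'_v = 15.7×1.8 + 9.090×3.70 = 61.89 kPa.
σ'_h = K_a σ'_v = 0.3610 × 61.89 = 22.35 kPa; u = γ_w × 3.70 = 36.30 kPa.
Total σ_h = 22.35 + 36.30 = 58.64 kPa.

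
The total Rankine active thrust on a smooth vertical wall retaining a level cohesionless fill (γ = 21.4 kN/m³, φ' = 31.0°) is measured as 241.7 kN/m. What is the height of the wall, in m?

K_a = 0.3201. P_a = ½ K_a γ H² ⇒ H = √(2P_a/(K_a γ)).
H = √(2×241.7/(0.3201×21.4)) = 8.400 m.

8.40 m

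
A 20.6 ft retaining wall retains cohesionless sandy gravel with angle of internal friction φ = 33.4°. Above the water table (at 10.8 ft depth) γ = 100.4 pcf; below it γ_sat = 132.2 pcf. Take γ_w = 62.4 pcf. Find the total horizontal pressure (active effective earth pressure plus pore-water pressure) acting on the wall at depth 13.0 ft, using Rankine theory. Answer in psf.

K_a = (1 − sin φ)/(1 + sin φ) = 0.2899.
γ' = 132.2 − 62.4 = 69.80 pcf.
Effective vertical stress at 13.0 ft: σ'_v = 100.4×10.8 + 69.80×2.20 = 1238 psf.
σ'_h = K_a σ'_v = 0.2899 × 1238 = 358.9 psf; u = γ_w × 2.20 = 137.3 psf.
Total σ_h = 358.9 + 137.3 = 496.2 psf.

496 psf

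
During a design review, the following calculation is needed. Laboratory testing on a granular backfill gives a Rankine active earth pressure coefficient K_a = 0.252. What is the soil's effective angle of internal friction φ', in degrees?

36.7°

K_a = tan²(45° − φ/2) ⇒ 45° − φ/2 = arctan(√0.252) = 26.66°.
φ = 2(45° − 26.66°) = 36.69°.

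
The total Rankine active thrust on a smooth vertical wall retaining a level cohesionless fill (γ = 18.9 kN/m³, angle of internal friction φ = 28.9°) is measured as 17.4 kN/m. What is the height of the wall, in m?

K_a = 0.3484. P_a = ½ K_a γ H² ⇒ H = √(2P_a/(K_a γ)).
H = √(2×17.4/(0.3484×18.9)) = 2.299 m.

2.30 m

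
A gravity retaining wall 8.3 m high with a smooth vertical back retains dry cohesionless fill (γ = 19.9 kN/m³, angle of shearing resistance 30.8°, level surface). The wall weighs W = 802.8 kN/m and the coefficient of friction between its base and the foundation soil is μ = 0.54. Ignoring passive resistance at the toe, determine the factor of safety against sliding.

K_a = tan²(45° − 30.8°/2) = 0.3227.
P_a = ½K_aγH² = 0.5×0.3227×19.9×8.3² = 221.2 kN/m, acting at H/3 = 2.767 m above the base.
FS_sliding = μW / P_a = 0.54×802.8 / 221.2 = 1.960.

1.96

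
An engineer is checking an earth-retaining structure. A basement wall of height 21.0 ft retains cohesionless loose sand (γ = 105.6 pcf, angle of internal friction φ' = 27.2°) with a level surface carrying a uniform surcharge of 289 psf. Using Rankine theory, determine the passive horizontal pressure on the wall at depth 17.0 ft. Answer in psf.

K_p = (1 + sin φ)/(1 − sin φ) = 2.684.
σ_v = γz + q = 105.6 × 17.0 + 289 = 2084 psf.
σ_h = K_p σ_v = 2.684 × 2084 = 5594 psf.

5590 psf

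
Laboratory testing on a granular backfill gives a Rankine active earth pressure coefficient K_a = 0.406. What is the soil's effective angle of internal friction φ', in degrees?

25.0°

K_a = tan²(45° − φ/2) ⇒ 45° − φ/2 = arctan(√0.406) = 32.50°.
φ = 2(45° − 32.50°) = 24.99°.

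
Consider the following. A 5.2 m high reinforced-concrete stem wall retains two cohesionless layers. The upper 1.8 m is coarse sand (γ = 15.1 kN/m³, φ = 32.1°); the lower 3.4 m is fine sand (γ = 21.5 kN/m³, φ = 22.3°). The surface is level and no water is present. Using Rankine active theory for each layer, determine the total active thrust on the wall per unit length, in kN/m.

105 kN/m

K_a1 = tan²(45°−32.1°/2) = 0.3060; K_a2 = tan²(45°−22.3°/2) = 0.4498.
Layer 1: σ at base = K_a1 γ₁ h₁ = 8.317 kPa; P₁ = ½×8.317×1.8 = 7.485.
Layer 2: σ_v at top = γ₁h₁ = 27.18; σ_h top = K_a2×27.18 = 12.23; σ_h base = K_a2×(27.18+21.5×3.4) = 45.11.
P₂ = ½(12.23+45.11)×3.4 = 97.47. Total P_a = 7.485+97.47 = 105.0 kN/m.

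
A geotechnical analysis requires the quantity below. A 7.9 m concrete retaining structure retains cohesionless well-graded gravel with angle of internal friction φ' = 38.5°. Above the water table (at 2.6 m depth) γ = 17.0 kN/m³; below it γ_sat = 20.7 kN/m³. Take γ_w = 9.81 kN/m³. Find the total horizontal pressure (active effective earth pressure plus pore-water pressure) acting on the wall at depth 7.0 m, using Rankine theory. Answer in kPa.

64.6 kPa

K_a = (1 − sin φ)/(1 + sin φ) = 0.2327.
γ' = 20.7 − 9.81 = 10.89 kN/m³.
Effective vertical stress at 7.0 m: σ'_v = 17.0×2.6 + 10.89×4.40 = 92.12 kPa.
σ'_h = K_a σ'_v = 0.2327 × 92.12 = 21.43 kPa; u = γ_w × 4.40 = 43.16 kPa.
Total σ_h = 21.43 + 43.16 = 64.60 kPa.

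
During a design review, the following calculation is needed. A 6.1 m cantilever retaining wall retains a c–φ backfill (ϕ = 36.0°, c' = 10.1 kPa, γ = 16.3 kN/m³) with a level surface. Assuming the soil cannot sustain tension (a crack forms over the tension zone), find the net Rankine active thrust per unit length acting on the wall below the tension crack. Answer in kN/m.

28.5 kN/m

K_a = 0.2596; √K_a = 0.5095.
Tension-crack depth z_c = 2c/(γ√K_a) = 2×10.1/(16.3×0.5095) = 2.432 m.
σ_a at base = K_a γ H − 2c√K_a = 0.2596×16.3×6.1 − 2×10.1×0.5095 = 15.52 kPa.
P_a = ½ × 15.52 × (H − z_c) = 0.5×15.52×3.668 = 28.46 kN/m.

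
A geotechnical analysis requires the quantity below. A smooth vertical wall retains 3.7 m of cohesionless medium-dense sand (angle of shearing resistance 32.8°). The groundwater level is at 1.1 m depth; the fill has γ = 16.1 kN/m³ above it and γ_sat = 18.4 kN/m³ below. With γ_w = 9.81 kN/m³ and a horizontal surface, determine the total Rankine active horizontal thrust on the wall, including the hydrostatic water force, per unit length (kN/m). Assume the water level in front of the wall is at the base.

58.4 kN/m

K_a = tan²(45° − φ/2) = 0.2973.
γ' = 18.4 − 9.81 = 8.590 kN/m³. Depth below WT = 2.6 m.
σ'_h at WT = K_a γ d_w = 5.265 kPa; at base = 5.265 + K_a γ' × 2.6 = 11.90 kPa.
P₁ (0–1.1 m) = ½×5.265×1.1 = 2.895. P₂ (1.1–3.7 m) = ½(5.265+11.90)×2.6 = 22.32.
P_w = ½ γ_w h₂² = 0.5×9.81×2.6² = 33.16. Total = 2.895+22.32+33.16 = 58.37 kN/m.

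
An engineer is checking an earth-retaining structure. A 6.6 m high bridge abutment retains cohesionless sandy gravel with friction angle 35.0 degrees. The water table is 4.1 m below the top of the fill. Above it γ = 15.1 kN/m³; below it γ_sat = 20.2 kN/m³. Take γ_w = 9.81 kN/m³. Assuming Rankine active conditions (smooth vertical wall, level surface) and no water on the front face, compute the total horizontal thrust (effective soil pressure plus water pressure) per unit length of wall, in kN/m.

K_a = tan²(45° − φ/2) = 0.2710.
γ' = 20.2 − 9.81 = 10.39 kN/m³. Depth below WT = 2.5 m.
σ'_h at WT = K_a γ d_w = 16.78 kPa; at base = 16.78 + K_a γ' × 2.5 = 23.82 kPa.
P₁ (0–4.1 m) = ½×16.78×4.1 = 34.39. P₂ (4.1–6.6 m) = ½(16.78+23.82)×2.5 = 50.74.
P_w = ½ γ_w h₂² = 0.5×9.81×2.5² = 30.66. Total = 34.39+50.74+30.66 = 115.8 kN/m.

116 kN/m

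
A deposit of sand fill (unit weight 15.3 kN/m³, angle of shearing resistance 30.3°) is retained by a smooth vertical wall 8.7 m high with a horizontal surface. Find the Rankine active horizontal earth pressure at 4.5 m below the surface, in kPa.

22.7 kPa

K_a = (1 − sin φ)/(1 + sin φ) = 0.3293.
σ_h = K_a γ z = 0.3293 × 15.3 × 4.5 = 22.67 kPa.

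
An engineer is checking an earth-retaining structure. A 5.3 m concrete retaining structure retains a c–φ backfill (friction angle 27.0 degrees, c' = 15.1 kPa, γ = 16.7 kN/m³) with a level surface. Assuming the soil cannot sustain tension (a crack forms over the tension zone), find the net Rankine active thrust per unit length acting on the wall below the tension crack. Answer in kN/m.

K_a = 0.3755; √K_a = 0.6128.
Tension-crack depth z_c = 2c/(γ√K_a) = 2×15.1/(16.7×0.6128) = 2.951 m.
σ_a at base = K_a γ H − 2c√K_a = 0.3755×16.7×5.3 − 2×15.1×0.6128 = 14.73 kPa.
P_a = ½ × 14.73 × (H − z_c) = 0.5×14.73×2.349 = 17.30 kN/m.

17.3 kN/m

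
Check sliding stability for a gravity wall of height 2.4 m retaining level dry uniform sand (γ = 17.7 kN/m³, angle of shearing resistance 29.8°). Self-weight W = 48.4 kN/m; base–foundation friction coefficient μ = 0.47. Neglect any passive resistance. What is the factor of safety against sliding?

K_a = tan²(45° − 29.8°/2) = 0.3360.
P_a = ½K_aγH² = 0.5×0.3360×17.7×2.4² = 17.13 kN/m, acting at H/3 = 0.8000 m above the base.
FS_sliding = μW / P_a = 0.47×48.4 / 17.13 = 1.328.

1.33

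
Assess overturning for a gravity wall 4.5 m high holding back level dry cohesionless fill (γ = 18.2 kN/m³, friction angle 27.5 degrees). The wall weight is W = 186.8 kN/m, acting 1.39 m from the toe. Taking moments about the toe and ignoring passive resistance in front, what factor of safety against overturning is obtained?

K_a = tan²(45° − 27.5°/2) = 0.3682.
P_a = ½K_aγH² = 0.5×0.3682×18.2×4.5² = 67.85 kN/m, acting at H/3 = 1.500 m above the base.
Overturning moment M_o = P_a × H/3 = 67.85 × 1.500 = 101.8.
Resisting moment M_r = W × 1.39 = 186.8 × 1.39 = 259.7.
FS_overturning = M_r/M_o = 259.7/101.8 = 2.551.

2.55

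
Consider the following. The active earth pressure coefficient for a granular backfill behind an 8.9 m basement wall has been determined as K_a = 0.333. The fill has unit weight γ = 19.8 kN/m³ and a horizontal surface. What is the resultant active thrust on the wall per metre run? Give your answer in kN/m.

261 kN/m

P = ½ K_a γ H² = 0.5 × 0.333 × 19.8 × 8.9² = 261.1 kN/m.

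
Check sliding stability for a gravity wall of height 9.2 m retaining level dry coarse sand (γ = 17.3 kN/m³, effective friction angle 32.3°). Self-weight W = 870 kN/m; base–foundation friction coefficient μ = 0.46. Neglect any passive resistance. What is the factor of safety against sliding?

K_a = tan²(45° − 32.3°/2) = 0.3035.
P_a = ½K_aγH² = 0.5×0.3035×17.3×9.2² = 222.2 kN/m, acting at H/3 = 3.067 m above the base.
FS_sliding = μW / P_a = 0.46×870 / 222.2 = 1.801.

1.80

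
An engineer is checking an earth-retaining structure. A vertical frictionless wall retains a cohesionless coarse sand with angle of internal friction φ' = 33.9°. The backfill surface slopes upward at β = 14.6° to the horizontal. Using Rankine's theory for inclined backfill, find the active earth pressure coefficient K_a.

0.311

K_a = cos β · (cos β − √(cos²β − cos²φ)) / (cos β + √(cos²β − cos²φ)).
cos β = 0.9677, cos φ = 0.8300, √(cos²β − cos²φ) = 0.4975.
K_a = 0.9677 × (0.9677 − 0.4975)/(0.9677 + 0.4975) = 0.3105.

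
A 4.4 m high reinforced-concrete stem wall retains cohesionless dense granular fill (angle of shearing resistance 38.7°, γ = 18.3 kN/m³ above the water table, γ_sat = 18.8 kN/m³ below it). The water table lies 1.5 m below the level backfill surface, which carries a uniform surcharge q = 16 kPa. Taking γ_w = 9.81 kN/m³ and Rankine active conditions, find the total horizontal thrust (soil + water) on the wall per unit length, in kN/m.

89.3 kN/m

K_a = tan²(45° − φ/2) = 0.2306.
γ' = 18.8 − 9.81 = 8.990 kN/m³. h₂ = H − d_w = 2.9 m.
σ'_h: at surface K_a·q = 3.689; at WT K_a(q+γd_w) = 10.02; at base K_a(q+γd_w+γ'h₂) = 16.03 kPa.
P₁ = ½(3.689+10.02)×1.5 = 10.28; P₂ = ½(10.02+16.03)×2.9 = 37.77; P_w = ½γ_w h₂² = 41.25.
Total = 10.28+37.77+41.25 = 89.30 kN/m.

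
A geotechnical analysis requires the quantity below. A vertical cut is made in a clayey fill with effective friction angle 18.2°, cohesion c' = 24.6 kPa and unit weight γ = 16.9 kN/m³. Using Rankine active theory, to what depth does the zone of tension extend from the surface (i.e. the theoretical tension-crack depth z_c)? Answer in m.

4.02 m

K_a = tan²(45° − 18.2°/2) = 0.5240; √K_a = 0.7239.
The active pressure is zero where K_a γ z = 2c√K_a, so z_c = 2c/(γ√K_a) = 2×24.6/(16.9×0.7239) = 4.022 m.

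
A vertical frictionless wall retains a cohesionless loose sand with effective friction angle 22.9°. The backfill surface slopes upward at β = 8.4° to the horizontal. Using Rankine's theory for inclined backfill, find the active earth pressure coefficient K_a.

K_a = cos β · (cos β − √(cos²β − cos²φ)) / (cos β + √(cos²β − cos²φ)).
cos β = 0.9893, cos φ = 0.9212, √(cos²β − cos²φ) = 0.3607.
K_a = 0.9893 × (0.9893 − 0.3607)/(0.9893 + 0.3607) = 0.4607.

0.461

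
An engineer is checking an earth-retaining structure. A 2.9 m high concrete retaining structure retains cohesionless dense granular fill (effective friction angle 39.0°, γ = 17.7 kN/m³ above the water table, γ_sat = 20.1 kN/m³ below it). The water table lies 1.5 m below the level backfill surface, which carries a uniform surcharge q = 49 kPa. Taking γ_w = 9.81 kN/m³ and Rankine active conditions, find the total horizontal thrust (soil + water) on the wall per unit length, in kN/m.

57.2 kN/m

K_a = tan²(45° − φ/2) = 0.2275.
γ' = 20.1 − 9.81 = 10.29 kN/m³. h₂ = H − d_w = 1.4 m.
σ'_h: at surface K_a·q = 11.15; at WT K_a(q+γd_w) = 17.19; at base K_a(q+γd_w+γ'h₂) = 20.47 kPa.
P₁ = ½(11.15+17.19)×1.5 = 21.25; P₂ = ½(17.19+20.47)×1.4 = 26.36; P_w = ½γ_w h₂² = 9.614.
Total = 21.25+26.36+9.614 = 57.22 kN/m.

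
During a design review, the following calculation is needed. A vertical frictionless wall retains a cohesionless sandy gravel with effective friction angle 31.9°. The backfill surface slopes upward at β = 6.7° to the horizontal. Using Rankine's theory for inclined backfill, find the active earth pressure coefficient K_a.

0.315

K_a = cos β · (cos β − √(cos²β − cos²φ)) / (cos β + √(cos²β − cos²φ)).
cos β = 0.9932, cos φ = 0.8490, √(cos²β − cos²φ) = 0.5154.
K_a = 0.9932 × (0.9932 − 0.5154)/(0.9932 + 0.5154) = 0.3145.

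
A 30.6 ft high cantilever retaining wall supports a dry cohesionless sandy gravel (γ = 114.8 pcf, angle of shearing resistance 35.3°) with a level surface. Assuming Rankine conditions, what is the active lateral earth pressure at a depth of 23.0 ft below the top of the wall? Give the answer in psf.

706 psf

K_a = (1 − sin φ)/(1 + sin φ) = 0.2675.
σ_h = K_a γ z = 0.2675 × 114.8 × 23.0 = 706.4 psf.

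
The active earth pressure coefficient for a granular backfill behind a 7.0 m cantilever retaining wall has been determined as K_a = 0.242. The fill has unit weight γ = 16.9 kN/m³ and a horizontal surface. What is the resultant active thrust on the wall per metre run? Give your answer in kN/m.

100 kN/m

P = ½ K_a γ H² = 0.5 × 0.242 × 16.9 × 7.0² = 100.2 kN/m.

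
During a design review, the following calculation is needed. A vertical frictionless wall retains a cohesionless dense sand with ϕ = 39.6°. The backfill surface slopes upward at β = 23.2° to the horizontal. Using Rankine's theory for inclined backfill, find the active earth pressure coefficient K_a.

0.271

K_a = cos β · (cos β − √(cos²β − cos²φ)) / (cos β + √(cos²β − cos²φ)).
cos β = 0.9191, cos φ = 0.7705, √(cos²β − cos²φ) = 0.5011.
K_a = 0.9191 × (0.9191 − 0.5011)/(0.9191 + 0.5011) = 0.2705.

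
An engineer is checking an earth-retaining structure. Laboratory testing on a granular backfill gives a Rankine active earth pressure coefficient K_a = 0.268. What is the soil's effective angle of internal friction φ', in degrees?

K_a = tan²(45° − φ/2) ⇒ 45° − φ/2 = arctan(√0.268) = 27.37°.
φ = 2(45° − 27.37°) = 35.26°.

35.3°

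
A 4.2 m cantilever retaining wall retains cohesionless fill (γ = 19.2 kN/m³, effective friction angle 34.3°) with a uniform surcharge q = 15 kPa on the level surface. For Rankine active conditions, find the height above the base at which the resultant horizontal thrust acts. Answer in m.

1.59 m

K_a = 0.2792.
Triangular part P₁ = ½K_aγH² = 47.27 at H/3 = 1.400 m; rectangular part P₂ = K_a q H = 17.59 at H/2 = 2.100 m.
ȳ = (P₁·1.400 + P₂·2.100)/(P₁+P₂) = 1.590 m.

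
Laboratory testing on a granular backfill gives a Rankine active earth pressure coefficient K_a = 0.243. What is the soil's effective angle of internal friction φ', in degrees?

37.5°

K_a = tan²(45° − φ/2) ⇒ 45° − φ/2 = arctan(√0.243) = 26.24°.
φ = 2(45° − 26.24°) = 37.52°.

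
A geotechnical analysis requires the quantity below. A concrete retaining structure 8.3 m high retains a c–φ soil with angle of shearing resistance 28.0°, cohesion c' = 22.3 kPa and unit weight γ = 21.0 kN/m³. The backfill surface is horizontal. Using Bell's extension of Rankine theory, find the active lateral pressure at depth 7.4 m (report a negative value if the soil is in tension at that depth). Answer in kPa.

K_a = (1 − sin φ)/(1 + sin φ) = 0.3610.
σ_a = K_a γ z − 2c√K_a = 0.3610×21.0×7.4 − 2×22.3×0.6009 = 29.31 kPa.

29.3 kPa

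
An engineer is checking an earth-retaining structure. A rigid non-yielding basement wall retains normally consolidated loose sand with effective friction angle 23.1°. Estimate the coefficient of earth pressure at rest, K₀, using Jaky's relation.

0.608

K₀ = 1 − sin φ' = 1 − sin 23.1° = 0.6077.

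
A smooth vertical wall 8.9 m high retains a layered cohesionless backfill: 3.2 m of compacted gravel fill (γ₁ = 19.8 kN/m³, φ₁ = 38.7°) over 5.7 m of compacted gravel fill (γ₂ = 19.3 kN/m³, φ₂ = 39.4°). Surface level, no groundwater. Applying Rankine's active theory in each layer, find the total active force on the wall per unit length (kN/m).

174 kN/m

K_a1 = tan²(45°−38.7°/2) = 0.2306; K_a2 = tan²(45°−39.4°/2) = 0.2234.
Layer 1: σ at base = K_a1 γ₁ h₁ = 14.61 kPa; P₁ = ½×14.61×3.2 = 23.38.
Layer 2: σ_v at top = γ₁h₁ = 63.36; σ_h top = K_a2×63.36 = 14.16; σ_h base = K_a2×(63.36+19.3×5.7) = 38.74.
P₂ = ½(14.16+38.74)×5.7 = 150.8. Total P_a = 23.38+150.8 = 174.1 kN/m.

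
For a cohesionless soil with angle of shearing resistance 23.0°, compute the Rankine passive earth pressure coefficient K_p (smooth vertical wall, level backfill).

2.28

K_p = (1 + sin φ)/(1 − sin φ) = tan²(45° + 23.0°/2) = 2.283.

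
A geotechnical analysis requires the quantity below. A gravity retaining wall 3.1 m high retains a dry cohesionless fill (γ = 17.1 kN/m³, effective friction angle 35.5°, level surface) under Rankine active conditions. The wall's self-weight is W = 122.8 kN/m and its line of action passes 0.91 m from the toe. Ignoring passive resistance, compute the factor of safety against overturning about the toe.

K_a = tan²(45° − 35.5°/2) = 0.2653.
P_a = ½K_aγH² = 0.5×0.2653×17.1×3.1² = 21.80 kN/m, acting at H/3 = 1.033 m above the base.
Overturning moment M_o = P_a × H/3 = 21.80 × 1.033 = 22.52.
Resisting moment M_r = W × 0.91 = 122.8 × 0.91 = 111.7.
FS_overturning = M_r/M_o = 111.7/22.52 = 4.962.

4.96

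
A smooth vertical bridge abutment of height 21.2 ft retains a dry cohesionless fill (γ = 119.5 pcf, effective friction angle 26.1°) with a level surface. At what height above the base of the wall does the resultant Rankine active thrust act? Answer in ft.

K_a = 0.3889.
The pressure distribution is triangular, so the resultant acts at H/3 above the base = 21.2/3 = 7.067 ft.

7.07 ft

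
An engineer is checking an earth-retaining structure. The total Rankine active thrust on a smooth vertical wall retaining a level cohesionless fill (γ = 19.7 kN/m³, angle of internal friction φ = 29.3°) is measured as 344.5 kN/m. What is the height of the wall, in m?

10.1 m

K_a = 0.3428. P_a = ½ K_a γ H² ⇒ H = √(2P_a/(K_a γ)).
H = √(2×344.5/(0.3428×19.7)) = 10.10 m.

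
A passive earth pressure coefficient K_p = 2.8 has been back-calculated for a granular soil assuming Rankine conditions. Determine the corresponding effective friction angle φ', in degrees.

28.3°

K_p = (1+sin φ)/(1−sin φ) ⇒ sin φ = (K_p − 1)/(K_p + 1) = 0.4737.
φ = arcsin(0.4737) = 28.27°.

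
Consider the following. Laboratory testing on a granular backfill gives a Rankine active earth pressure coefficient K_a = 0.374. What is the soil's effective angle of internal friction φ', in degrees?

K_a = tan²(45° − φ/2) ⇒ 45° − φ/2 = arctan(√0.374) = 31.45°.
φ = 2(45° − 31.45°) = 27.10°.

27.1°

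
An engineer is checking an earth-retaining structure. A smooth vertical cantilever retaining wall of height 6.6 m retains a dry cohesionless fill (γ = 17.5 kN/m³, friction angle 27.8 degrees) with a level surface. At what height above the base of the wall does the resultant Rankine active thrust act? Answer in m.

K_a = 0.3639.
The pressure distribution is triangular, so the resultant acts at H/3 above the base = 6.6/3 = 2.200 m.

2.20 m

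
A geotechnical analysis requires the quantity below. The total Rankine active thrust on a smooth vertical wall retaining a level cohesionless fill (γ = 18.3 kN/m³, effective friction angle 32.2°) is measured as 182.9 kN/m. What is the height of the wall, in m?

8.10 m

K_a = 0.3047. P_a = ½ K_a γ H² ⇒ H = √(2P_a/(K_a γ)).
H = √(2×182.9/(0.3047×18.3)) = 8.099 m.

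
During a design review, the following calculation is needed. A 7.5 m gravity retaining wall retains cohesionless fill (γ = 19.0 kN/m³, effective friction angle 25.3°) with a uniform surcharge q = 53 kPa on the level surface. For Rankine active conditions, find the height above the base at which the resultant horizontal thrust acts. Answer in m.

K_a = 0.4012.
Triangular part P₁ = ½K_aγH² = 214.4 at H/3 = 2.500 m; rectangular part P₂ = K_a q H = 159.5 at H/2 = 3.750 m.
ȳ = (P₁·2.500 + P₂·3.750)/(P₁+P₂) = 3.033 m.

3.03 m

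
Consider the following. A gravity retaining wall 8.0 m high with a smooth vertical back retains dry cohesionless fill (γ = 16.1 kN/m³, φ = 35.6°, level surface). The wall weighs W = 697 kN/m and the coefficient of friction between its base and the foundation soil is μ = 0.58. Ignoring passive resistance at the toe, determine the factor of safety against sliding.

2.97

K_a = tan²(45° − 35.6°/2) = 0.2641.
P_a = ½K_aγH² = 0.5×0.2641×16.1×8.0² = 136.1 kN/m, acting at H/3 = 2.667 m above the base.
FS_sliding = μW / P_a = 0.58×697 / 136.1 = 2.971.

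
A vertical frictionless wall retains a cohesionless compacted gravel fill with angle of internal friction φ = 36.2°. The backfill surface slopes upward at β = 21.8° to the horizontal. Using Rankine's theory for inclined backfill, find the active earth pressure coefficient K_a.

K_a = cos β · (cos β − √(cos²β − cos²φ)) / (cos β + √(cos²β − cos²φ)).
cos β = 0.9285, cos φ = 0.8070, √(cos²β − cos²φ) = 0.4592.
K_a = 0.9285 × (0.9285 − 0.4592)/(0.9285 + 0.4592) = 0.3140.

0.314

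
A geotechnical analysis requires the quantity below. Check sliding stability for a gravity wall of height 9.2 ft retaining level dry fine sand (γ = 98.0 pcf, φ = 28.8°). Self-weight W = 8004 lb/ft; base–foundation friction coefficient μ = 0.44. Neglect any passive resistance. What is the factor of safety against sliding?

K_a = tan²(45° − 28.8°/2) = 0.3498.
P_a = ½K_aγH² = 0.5×0.3498×98.0×9.2² = 1451 lb/ft, acting at H/3 = 3.067 ft above the base.
FS_sliding = μW / P_a = 0.44×8004 / 1451 = 2.428.

2.43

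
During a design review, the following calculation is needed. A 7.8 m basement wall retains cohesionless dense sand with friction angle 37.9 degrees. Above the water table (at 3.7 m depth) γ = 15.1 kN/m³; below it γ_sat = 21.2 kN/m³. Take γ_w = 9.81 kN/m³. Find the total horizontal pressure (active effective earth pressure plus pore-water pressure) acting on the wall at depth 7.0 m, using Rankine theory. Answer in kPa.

K_a = (1 − sin φ)/(1 + sin φ) = 0.2389.
γ' = 21.2 − 9.81 = 11.39 kN/m³.
Effective vertical stress at 7.0 m: σ'_v = 15.1×3.7 + 11.39×3.30 = 93.46 kPa.
σ'_h = K_a σ'_v = 0.2389 × 93.46 = 22.33 kPa; u = γ_w × 3.30 = 32.37 kPa.
Total σ_h = 22.33 + 32.37 = 54.70 kPa.

54.7 kPa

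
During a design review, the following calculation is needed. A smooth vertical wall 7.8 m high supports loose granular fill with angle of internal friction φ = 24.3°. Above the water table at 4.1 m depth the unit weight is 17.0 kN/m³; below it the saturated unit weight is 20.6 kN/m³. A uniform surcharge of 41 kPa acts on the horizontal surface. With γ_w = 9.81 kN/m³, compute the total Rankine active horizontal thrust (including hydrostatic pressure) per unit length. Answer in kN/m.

K_a = tan²(45° − φ/2) = 0.4169.
γ' = 20.6 − 9.81 = 10.79 kN/m³. h₂ = H − d_w = 3.7 m.
σ'_h: at surface K_a·q = 17.09; at WT K_a(q+γd_w) = 46.15; at base K_a(q+γd_w+γ'h₂) = 62.80 kPa.
P₁ = ½(17.09+46.15)×4.1 = 129.7; P₂ = ½(46.15+62.80)×3.7 = 201.6; P_w = ½γ_w h₂² = 67.15.
Total = 129.7+201.6+67.15 = 398.4 kN/m.

398 kN/m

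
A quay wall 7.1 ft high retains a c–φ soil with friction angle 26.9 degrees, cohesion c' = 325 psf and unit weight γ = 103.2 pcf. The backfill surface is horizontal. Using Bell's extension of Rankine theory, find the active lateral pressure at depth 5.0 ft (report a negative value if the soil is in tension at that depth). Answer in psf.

K_a = (1 − sin φ)/(1 + sin φ) = 0.3770.
σ_a = K_a γ z − 2c√K_a = 0.3770×103.2×5.0 − 2×325×0.6140 = -204.6 psf.

-205 psf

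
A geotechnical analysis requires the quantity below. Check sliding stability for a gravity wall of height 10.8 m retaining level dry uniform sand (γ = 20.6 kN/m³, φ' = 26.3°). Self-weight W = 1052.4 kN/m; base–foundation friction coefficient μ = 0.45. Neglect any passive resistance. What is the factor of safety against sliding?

1.02

K_a = tan²(45° − 26.3°/2) = 0.3859.
P_a = ½K_aγH² = 0.5×0.3859×20.6×10.8² = 463.7 kN/m, acting at H/3 = 3.600 m above the base.
FS_sliding = μW / P_a = 0.45×1052.4 / 463.7 = 1.021.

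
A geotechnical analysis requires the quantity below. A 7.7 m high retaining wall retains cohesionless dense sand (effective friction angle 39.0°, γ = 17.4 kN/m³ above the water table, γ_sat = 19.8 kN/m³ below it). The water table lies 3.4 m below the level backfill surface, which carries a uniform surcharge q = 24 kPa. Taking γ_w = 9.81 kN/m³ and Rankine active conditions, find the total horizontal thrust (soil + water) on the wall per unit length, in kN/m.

K_a = tan²(45° − φ/2) = 0.2275.
γ' = 19.8 − 9.81 = 9.990 kN/m³. h₂ = H − d_w = 4.3 m.
σ'_h: at surface K_a·q = 5.460; at WT K_a(q+γd_w) = 18.92; at base K_a(q+γd_w+γ'h₂) = 28.69 kPa.
P₁ = ½(5.460+18.92)×3.4 = 41.45; P₂ = ½(18.92+28.69)×4.3 = 102.4; P_w = ½γ_w h₂² = 90.69.
Total = 41.45+102.4+90.69 = 234.5 kN/m.

235 kN/m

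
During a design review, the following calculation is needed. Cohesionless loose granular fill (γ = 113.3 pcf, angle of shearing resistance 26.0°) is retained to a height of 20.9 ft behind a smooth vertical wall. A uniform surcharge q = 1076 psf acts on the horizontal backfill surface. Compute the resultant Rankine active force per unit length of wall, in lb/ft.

K_a = tan²(45° − φ/2) = 0.3905.
Soil triangle: ½ K_a γ H² = 0.5×0.3905×113.3×20.9² = 9662 lb/ft.
Surcharge rectangle: K_a q H = 0.3905×1076×20.9 = 8781 lb/ft.
Total = 9662 + 8781 = 18440 lb/ft.

18400 lb/ft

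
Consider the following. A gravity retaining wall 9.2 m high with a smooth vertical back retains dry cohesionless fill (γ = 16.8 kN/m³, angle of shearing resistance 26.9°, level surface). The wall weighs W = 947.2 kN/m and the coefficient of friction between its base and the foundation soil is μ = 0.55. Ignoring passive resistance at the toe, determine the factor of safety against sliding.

1.94

K_a = tan²(45° − 26.9°/2) = 0.3770.
P_a = ½K_aγH² = 0.5×0.3770×16.8×9.2² = 268.0 kN/m, acting at H/3 = 3.067 m above the base.
FS_sliding = μW / P_a = 0.55×947.2 / 268.0 = 1.944.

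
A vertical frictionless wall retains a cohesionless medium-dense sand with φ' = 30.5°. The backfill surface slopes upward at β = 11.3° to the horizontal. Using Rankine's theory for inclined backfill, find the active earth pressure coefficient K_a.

0.347

K_a = cos β · (cos β − √(cos²β − cos²φ)) / (cos β + √(cos²β − cos²φ)).
cos β = 0.9806, cos φ = 0.8616, √(cos²β − cos²φ) = 0.4682.
K_a = 0.9806 × (0.9806 − 0.4682)/(0.9806 + 0.4682) = 0.3468.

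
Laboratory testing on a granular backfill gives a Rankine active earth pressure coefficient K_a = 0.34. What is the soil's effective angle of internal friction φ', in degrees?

29.5°

K_a = tan²(45° − φ/2) ⇒ 45° − φ/2 = arctan(√0.34) = 30.25°.
φ = 2(45° − 30.25°) = 29.51°.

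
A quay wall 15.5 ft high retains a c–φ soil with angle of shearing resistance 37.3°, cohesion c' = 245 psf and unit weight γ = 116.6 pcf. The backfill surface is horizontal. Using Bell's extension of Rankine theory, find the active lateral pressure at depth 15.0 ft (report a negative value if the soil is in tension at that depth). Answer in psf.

186 psf

K_a = (1 − sin φ)/(1 + sin φ) = 0.2453.
σ_a = K_a γ z − 2c√K_a = 0.2453×116.6×15.0 − 2×245×0.4953 = 186.4 psf.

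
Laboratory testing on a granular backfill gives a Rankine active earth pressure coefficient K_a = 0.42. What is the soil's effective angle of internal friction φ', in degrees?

24.1°

K_a = tan²(45° − φ/2) ⇒ 45° − φ/2 = arctan(√0.42) = 32.95°.
φ = 2(45° − 32.95°) = 24.11°.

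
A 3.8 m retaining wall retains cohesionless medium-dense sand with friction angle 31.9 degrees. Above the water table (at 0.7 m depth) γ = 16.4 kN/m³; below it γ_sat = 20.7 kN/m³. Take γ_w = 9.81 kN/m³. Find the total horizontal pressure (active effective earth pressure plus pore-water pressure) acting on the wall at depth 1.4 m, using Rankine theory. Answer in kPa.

12.8 kPa

K_a = (1 − sin φ)/(1 + sin φ) = 0.3085.
γ' = 20.7 − 9.81 = 10.89 kN/m³.
Effective vertical stress at 1.4 m: σ'_v = 16.4×0.7 + 10.89×0.700 = 19.10 kPa.
σ'_h = K_a σ'_v = 0.3085 × 19.10 = 5.894 kPa; u = γ_w × 0.700 = 6.867 kPa.
Total σ_h = 5.894 + 6.867 = 12.76 kPa.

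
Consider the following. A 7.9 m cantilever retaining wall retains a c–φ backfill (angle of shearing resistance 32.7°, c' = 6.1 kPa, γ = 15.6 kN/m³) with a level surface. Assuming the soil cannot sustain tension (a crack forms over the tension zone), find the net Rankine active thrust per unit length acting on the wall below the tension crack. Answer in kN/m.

K_a = 0.2985; √K_a = 0.5464.
Tension-crack depth z_c = 2c/(γ√K_a) = 2×6.1/(15.6×0.5464) = 1.431 m.
σ_a at base = K_a γ H − 2c√K_a = 0.2985×15.6×7.9 − 2×6.1×0.5464 = 30.12 kPa.
P_a = ½ × 30.12 × (H − z_c) = 0.5×30.12×6.469 = 97.42 kN/m.

97.4 kN/m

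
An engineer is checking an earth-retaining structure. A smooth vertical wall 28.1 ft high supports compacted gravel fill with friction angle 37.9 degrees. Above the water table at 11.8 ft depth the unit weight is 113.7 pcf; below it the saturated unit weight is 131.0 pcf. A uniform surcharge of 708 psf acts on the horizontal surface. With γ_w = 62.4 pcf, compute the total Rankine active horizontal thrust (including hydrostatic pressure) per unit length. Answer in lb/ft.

22300 lb/ft

K_a = tan²(45° − φ/2) = 0.2389.
γ' = 131.0 − 62.4 = 68.60 pcf. h₂ = H − d_w = 16.3 ft.
σ'_h: at surface K_a·q = 169.2; at WT K_a(q+γd_w) = 489.7; at base K_a(q+γd_w+γ'h₂) = 756.9 psf.
P₁ = ½(169.2+489.7)×11.8 = 3888; P₂ = ½(489.7+756.9)×16.3 = 10160; P_w = ½γ_w h₂² = 8290.
Total = 3888+10160+8290 = 22340 lb/ft.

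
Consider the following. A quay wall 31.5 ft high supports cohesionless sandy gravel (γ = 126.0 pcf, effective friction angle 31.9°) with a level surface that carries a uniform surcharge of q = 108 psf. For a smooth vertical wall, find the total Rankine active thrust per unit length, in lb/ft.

20300 lb/ft

K_a = tan²(45° − φ/2) = 0.3085.
Soil triangle: ½ K_a γ H² = 0.5×0.3085×126.0×31.5² = 19290 lb/ft.
Surcharge rectangle: K_a q H = 0.3085×108×31.5 = 1050 lb/ft.
Total = 19290 + 1050 = 20340 lb/ft.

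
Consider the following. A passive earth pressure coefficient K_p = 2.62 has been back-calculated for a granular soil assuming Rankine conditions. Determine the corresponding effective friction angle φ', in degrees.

26.6°

K_p = (1+sin φ)/(1−sin φ) ⇒ sin φ = (K_p − 1)/(K_p + 1) = 0.4475.
φ = arcsin(0.4475) = 26.58°.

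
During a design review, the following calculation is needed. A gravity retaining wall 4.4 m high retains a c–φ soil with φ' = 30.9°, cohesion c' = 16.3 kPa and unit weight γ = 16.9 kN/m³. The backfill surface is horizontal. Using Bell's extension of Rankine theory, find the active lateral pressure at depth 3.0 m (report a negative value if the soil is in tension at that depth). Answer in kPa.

-2.19 kPa

K_a = (1 − sin φ)/(1 + sin φ) = 0.3214.
σ_a = K_a γ z − 2c√K_a = 0.3214×16.9×3.0 − 2×16.3×0.5669 = -2.187 kPa.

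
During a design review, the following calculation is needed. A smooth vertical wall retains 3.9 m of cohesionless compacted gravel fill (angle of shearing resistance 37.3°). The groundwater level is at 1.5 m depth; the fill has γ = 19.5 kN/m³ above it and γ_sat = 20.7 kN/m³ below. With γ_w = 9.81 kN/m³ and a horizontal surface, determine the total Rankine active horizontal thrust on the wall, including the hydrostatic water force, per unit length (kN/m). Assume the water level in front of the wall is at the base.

K_a = tan²(45° − φ/2) = 0.2453.
γ' = 20.7 − 9.81 = 10.89 kN/m³. Depth below WT = 2.4 m.
σ'_h at WT = K_a γ d_w = 7.176 kPa; at base = 7.176 + K_a γ' × 2.4 = 13.59 kPa.
P₁ (0–1.5 m) = ½×7.176×1.5 = 5.382. P₂ (1.5–3.9 m) = ½(7.176+13.59)×2.4 = 24.92.
P_w = ½ γ_w h₂² = 0.5×9.81×2.4² = 28.25. Total = 5.382+24.92+28.25 = 58.55 kN/m.

58.6 kN/m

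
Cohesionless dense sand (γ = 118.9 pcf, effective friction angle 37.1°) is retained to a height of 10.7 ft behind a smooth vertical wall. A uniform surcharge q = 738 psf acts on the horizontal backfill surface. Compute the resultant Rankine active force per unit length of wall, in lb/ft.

K_a = tan²(45° − φ/2) = 0.2475.
Soil triangle: ½ K_a γ H² = 0.5×0.2475×118.9×10.7² = 1685 lb/ft.
Surcharge rectangle: K_a q H = 0.2475×738×10.7 = 1954 lb/ft.
Total = 1685 + 1954 = 3639 lb/ft.

3640 lb/ft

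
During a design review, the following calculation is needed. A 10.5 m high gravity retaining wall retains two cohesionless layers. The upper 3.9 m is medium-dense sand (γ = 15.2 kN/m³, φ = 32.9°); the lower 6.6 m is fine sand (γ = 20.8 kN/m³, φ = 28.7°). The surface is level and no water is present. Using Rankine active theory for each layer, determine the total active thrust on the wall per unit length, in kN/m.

K_a1 = tan²(45°−32.9°/2) = 0.2960; K_a2 = tan²(45°−28.7°/2) = 0.3511.
Layer 1: σ at base = K_a1 γ₁ h₁ = 17.55 kPa; P₁ = ½×17.55×3.9 = 34.22.
Layer 2: σ_v at top = γ₁h₁ = 59.28; σ_h top = K_a2×59.28 = 20.82; σ_h base = K_a2×(59.28+20.8×6.6) = 69.02.
P₂ = ½(20.82+69.02)×6.6 = 296.5. Total P_a = 34.22+296.5 = 330.7 kN/m.

331 kN/m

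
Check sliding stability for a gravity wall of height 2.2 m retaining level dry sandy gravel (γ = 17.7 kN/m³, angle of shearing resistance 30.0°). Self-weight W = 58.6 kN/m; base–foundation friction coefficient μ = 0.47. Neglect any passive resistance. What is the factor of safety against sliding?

1.93

K_a = tan²(45° − 30.0°/2) = 0.3333.
P_a = ½K_aγH² = 0.5×0.3333×17.7×2.2² = 14.28 kN/m, acting at H/3 = 0.7333 m above the base.
FS_sliding = μW / P_a = 0.47×58.6 / 14.28 = 1.929.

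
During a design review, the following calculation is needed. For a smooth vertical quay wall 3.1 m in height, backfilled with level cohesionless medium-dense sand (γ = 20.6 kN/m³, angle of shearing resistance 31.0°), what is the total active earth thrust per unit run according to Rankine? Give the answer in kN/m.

31.7 kN/m

K_a = tan²(45° − φ/2) = 0.3201.
P_a = ½ K_a γ H² = 0.5 × 0.3201 × 20.6 × 3.1² = 31.68 kN/m.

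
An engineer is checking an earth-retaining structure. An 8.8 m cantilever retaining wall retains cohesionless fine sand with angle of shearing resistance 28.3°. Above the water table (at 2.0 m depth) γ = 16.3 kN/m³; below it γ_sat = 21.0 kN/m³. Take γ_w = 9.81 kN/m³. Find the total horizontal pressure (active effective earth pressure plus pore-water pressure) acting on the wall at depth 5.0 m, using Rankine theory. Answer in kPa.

K_a = (1 − sin φ)/(1 + sin φ) = 0.3568.
γ' = 21.0 − 9.81 = 11.19 kN/m³.
Effective vertical stress at 5.0 m: σ'_v = 16.3×2.0 + 11.19×3.00 = 66.17 kPa.
σ'_h = K_a σ'_v = 0.3568 × 66.17 = 23.61 kPa; u = γ_w × 3.00 = 29.43 kPa.
Total σ_h = 23.61 + 29.43 = 53.04 kPa.

53.0 kPa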